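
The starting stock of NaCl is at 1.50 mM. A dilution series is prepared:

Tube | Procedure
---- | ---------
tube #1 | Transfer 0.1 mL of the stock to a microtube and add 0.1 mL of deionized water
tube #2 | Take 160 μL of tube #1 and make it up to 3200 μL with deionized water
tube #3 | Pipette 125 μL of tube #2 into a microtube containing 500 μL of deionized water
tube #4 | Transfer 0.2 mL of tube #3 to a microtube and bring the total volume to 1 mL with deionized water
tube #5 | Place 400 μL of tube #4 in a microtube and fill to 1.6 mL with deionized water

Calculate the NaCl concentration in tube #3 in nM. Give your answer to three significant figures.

7.50 × 10^3 nM

Step 1: 0.1 mL + 0.1 mL = 0.2 mL total → factor 0.2/0.1 = 2
Step 2: 160 μL brought to 3200 μL → factor 3200/160 = 20
Step 3: 125 μL + 500 μL = 625 μL total → factor 625/125 = 5
Dilution factor through tube #3 = 2 × 20 × 5 = 200
[tube #3] = 1.50 mM / 200 = 0.007500 mM = 7.50 × 10^3 nM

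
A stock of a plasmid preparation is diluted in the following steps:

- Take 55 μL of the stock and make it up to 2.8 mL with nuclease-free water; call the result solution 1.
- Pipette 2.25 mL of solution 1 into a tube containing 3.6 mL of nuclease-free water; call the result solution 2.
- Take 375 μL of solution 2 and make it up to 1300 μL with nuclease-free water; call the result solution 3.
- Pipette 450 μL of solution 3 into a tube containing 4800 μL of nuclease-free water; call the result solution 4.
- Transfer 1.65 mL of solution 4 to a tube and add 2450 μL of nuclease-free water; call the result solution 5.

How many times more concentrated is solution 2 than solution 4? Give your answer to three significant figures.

40.4

Step 1: 55 μL brought to 2.8 mL → factor 2800/55 = 50.909
Step 2: 2.25 mL + 3.6 mL = 5.85 mL total → factor 5.85/2.25 = 2.6
Step 3: 375 μL brought to 1300 μL → factor 1300/375 = 3.4667
Step 4: 450 μL + 4800 μL = 5250 μL total → factor 5250/450 = 11.667
Dilution factor to solution 2 = 132.36; to solution 4 = 5353.4
[solution 2]/[solution 4] = (factor to solution 4)/(factor to solution 2) = 5353.4/132.36 = 40.4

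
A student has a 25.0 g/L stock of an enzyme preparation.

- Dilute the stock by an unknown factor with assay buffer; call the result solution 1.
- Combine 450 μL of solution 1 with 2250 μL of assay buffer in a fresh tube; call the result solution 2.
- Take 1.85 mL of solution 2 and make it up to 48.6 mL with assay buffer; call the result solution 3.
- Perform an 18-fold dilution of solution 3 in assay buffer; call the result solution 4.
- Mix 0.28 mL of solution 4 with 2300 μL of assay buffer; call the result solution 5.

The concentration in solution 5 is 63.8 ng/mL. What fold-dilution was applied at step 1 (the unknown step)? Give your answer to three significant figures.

15.0-fold

Step 1: unknown factor x
Step 2: 450 μL + 2250 μL = 2700 μL total → factor 2700/450 = 6
Step 3: 1.85 mL brought to 48.6 mL → factor 48.6/1.85 = 26.27
Step 4: 18-fold → factor 18
Step 5: 0.28 mL + 2300 μL = 2.58 mL total → factor 2.58/0.28 = 9.2143
Product of known-step factors = 26143
Overall factor = 25.0 g/L / (63.8 ng/mL) = 3.9185 × 10^5
x = 3.9185 × 10^5 / 26143 = 15.0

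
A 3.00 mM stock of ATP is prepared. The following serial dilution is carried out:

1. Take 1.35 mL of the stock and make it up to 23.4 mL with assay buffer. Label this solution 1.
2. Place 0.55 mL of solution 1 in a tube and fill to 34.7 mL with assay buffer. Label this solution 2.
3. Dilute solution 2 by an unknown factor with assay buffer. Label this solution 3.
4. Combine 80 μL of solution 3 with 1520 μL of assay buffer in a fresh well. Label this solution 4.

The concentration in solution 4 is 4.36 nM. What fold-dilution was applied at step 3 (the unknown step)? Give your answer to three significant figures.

31.5-fold

Step 1: 1.35 mL brought to 23.4 mL → factor 23.4/1.35 = 17.333
Step 2: 0.55 mL brought to 34.7 mL → factor 34.7/0.55 = 63.091
Step 3: unknown factor x
Step 4: 80 μL + 1520 μL = 1600 μL total → factor 1600/80 = 20
Product of known-step factors = 21872
Overall factor = 3.00 mM / (4.36 nM) = 6.8807 × 10^5
x = 6.8807 × 10^5 / 21872 = 31.5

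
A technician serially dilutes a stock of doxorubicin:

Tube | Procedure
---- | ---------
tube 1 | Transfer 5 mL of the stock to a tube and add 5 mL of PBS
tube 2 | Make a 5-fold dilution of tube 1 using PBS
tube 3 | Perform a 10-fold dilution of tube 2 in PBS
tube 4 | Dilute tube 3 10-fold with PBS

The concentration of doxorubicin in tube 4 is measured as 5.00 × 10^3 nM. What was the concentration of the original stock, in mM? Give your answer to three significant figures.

Step 1: 5 mL + 5 mL = 10 mL total → factor 10/5 = 2
Step 2: 5-fold → factor 5
Step 3: 10-fold → factor 10
Step 4: 10-fold → factor 10
Overall dilution factor = 2 × 5 × 10 × 10 = 1000
Stock = 5.00 × 10^3 nM × 1000 = 5.000 × 10^6 nM = 5.00 mM

5.00 mM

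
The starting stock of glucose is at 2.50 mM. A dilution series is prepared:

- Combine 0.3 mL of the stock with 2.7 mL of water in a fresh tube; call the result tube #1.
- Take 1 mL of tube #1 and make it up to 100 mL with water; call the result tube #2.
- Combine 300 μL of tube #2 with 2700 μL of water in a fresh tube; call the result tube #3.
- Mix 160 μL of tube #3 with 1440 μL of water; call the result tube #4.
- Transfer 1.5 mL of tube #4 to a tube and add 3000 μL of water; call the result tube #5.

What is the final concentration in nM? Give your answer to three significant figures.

Step 1: 0.3 mL + 2.7 mL = 3 mL total → factor 3/0.3 = 10
Step 2: 1 mL brought to 100 mL → factor 100/1 = 100
Step 3: 300 μL + 2700 μL = 3000 μL total → factor 3000/300 = 10
Step 4: 160 μL + 1440 μL = 1600 μL total → factor 1600/160 = 10
Step 5: 1.5 mL + 3000 μL = 4.5 mL total → factor 4.5/1.5 = 3
Overall dilution factor = 10 × 100 × 10 × 10 × 3 = 3 × 10^5
Final = 2.50 mM / 3 × 10^5 = 8.333 × 10^-6 mM = 8.33 nM

8.33 nM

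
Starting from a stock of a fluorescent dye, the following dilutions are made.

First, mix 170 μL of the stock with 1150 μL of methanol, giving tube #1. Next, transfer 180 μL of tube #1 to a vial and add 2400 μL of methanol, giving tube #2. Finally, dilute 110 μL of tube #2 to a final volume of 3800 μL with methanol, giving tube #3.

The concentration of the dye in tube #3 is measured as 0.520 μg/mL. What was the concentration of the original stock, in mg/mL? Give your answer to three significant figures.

2.00 mg/mL

Step 1: 170 μL + 1150 μL = 1320 μL total → factor 1320/170 = 7.7647
Step 2: 180 μL + 2400 μL = 2580 μL total → factor 2580/180 = 14.333
Step 3: 110 μL brought to 3800 μL → factor 3800/110 = 34.545
Overall dilution factor = 7.7647 × 14.333 × 34.545 = 3844.7
Stock = 0.520 μg/mL × 3844.7 = 1999 μg/mL = 2.00 mg/mL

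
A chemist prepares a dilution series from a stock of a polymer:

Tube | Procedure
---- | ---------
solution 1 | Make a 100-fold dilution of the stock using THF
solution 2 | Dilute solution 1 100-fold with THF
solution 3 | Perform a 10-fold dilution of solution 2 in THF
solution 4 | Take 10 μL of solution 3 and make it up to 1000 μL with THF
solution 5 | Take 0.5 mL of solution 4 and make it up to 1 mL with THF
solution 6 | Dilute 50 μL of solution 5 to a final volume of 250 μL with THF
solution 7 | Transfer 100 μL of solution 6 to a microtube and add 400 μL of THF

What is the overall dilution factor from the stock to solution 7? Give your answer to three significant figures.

Step 1: 100-fold → factor 100
Step 2: 100-fold → factor 100
Step 3: 10-fold → factor 10
Step 4: 10 μL brought to 1000 μL → factor 1000/10 = 100
Step 5: 0.5 mL brought to 1 mL → factor 1/0.5 = 2
Step 6: 50 μL brought to 250 μL → factor 250/50 = 5
Step 7: 100 μL + 400 μL = 500 μL total → factor 500/100 = 5
Overall dilution factor = 100 × 100 × 10 × 100 × 2 × 5 × 5 = 5 × 10^8

5.00 × 10^8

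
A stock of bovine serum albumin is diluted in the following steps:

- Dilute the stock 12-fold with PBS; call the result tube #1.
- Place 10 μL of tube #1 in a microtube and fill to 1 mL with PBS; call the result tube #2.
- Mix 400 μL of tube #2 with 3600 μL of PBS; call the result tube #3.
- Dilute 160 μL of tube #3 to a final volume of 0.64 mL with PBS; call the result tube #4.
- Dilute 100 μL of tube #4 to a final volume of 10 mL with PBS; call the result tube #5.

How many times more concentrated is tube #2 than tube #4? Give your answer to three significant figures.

40.0

Step 1: 12-fold → factor 12
Step 2: 10 μL brought to 1 mL → factor 1000/10 = 100
Step 3: 400 μL + 3600 μL = 4000 μL total → factor 4000/400 = 10
Step 4: 160 μL brought to 0.64 mL → factor 640/160 = 4
Dilution factor to tube #2 = 1200; to tube #4 = 48000
[tube #2]/[tube #4] = (factor to tube #4)/(factor to tube #2) = 48000/1200 = 40.0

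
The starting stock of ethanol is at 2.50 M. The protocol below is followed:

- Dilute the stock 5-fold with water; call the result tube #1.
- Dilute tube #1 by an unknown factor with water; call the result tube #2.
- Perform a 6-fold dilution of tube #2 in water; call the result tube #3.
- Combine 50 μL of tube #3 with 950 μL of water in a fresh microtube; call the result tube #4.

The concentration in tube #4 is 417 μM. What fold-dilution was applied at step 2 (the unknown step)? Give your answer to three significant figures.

9.99-fold

Step 1: 5-fold → factor 5
Step 2: unknown factor x
Step 3: 6-fold → factor 6
Step 4: 50 μL + 950 μL = 1000 μL total → factor 1000/50 = 20
Product of known-step factors = 600
Overall factor = 2.50 M / (417 μM) = 5995.2
x = 5995.2 / 600 = 9.99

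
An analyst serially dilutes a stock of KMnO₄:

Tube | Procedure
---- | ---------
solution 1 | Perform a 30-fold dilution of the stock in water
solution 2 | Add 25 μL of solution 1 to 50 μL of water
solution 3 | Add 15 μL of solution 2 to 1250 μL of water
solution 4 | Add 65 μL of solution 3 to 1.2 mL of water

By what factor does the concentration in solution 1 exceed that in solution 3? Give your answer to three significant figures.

253

Step 1: 30-fold → factor 30
Step 2: 25 μL + 50 μL = 75 μL total → factor 75/25 = 3
Step 3: 15 μL + 1250 μL = 1265 μL total → factor 1265/15 = 84.333
Dilution factor to solution 1 = 30; to solution 3 = 7590
[solution 1]/[solution 3] = (factor to solution 3)/(factor to solution 1) = 7590/30 = 253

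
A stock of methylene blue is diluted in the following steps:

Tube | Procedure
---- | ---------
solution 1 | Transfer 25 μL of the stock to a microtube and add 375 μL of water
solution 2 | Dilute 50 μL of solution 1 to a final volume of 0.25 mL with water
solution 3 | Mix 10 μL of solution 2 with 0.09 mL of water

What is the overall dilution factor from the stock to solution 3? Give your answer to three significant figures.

Step 1: 25 μL + 375 μL = 400 μL total → factor 400/25 = 16
Step 2: 50 μL brought to 0.25 mL → factor 250/50 = 5
Step 3: 10 μL + 0.09 mL = 100 μL total → factor 100/10 = 10
Overall dilution factor = 16 × 5 × 10 = 800

800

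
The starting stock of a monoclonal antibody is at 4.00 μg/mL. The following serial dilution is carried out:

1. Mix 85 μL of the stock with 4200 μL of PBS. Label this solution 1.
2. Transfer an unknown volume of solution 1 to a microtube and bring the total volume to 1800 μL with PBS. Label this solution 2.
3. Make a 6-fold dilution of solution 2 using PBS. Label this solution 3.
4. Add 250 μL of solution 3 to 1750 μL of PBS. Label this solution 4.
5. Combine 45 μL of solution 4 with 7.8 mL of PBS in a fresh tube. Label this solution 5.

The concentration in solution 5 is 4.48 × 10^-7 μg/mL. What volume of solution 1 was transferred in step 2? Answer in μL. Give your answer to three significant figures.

Step 1: 85 μL + 4200 μL = 4285 μL total → factor 4285/85 = 50.412
Step 2: v brought to 1800 μL → factor = 1800 μL/v
Step 3: 6-fold → factor 6
Step 4: 250 μL + 1750 μL = 2000 μL total → factor 2000/250 = 8
Step 5: 45 μL + 7.8 mL = 7845 μL total → factor 7845/45 = 174.33
Product of known-step factors = 4.2185 × 10^5
Overall factor = 4.00 μg/mL / (4.48 × 10^-7 μg/mL) = 8.9286 × 10^6
Step-2 factor = 8.9286 × 10^6 / 4.2185 × 10^5 = 21.165
v = 1800 μL / 21.165 = 85.0 μL

85.0 μL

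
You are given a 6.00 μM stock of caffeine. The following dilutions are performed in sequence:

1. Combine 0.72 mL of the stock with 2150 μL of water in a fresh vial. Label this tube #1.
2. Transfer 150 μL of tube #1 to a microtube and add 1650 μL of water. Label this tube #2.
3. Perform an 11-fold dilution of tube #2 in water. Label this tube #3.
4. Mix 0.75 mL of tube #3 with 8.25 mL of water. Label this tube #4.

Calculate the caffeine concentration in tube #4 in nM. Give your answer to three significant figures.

Step 1: 0.72 mL + 2150 μL = 2.87 mL total → factor 2.87/0.72 = 3.9861
Step 2: 150 μL + 1650 μL = 1800 μL total → factor 1800/150 = 12
Step 3: 11-fold → factor 11
Step 4: 0.75 mL + 8.25 mL = 9 mL total → factor 9/0.75 = 12
Dilution factor through tube #4 = 3.9861 × 12 × 11 × 12 = 6314
[tube #4] = 6.00 μM / 6314 = 0.0009503 μM = 0.950 nM

0.950 nM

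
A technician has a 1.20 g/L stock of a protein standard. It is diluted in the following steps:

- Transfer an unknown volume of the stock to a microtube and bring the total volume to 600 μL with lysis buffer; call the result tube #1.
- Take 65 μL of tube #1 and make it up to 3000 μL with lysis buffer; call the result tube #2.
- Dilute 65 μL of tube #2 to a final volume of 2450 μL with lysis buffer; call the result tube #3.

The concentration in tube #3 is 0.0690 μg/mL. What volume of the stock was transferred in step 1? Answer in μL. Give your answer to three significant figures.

Step 1: v brought to 600 μL → factor = 600 μL/v
Step 2: 65 μL brought to 3000 μL → factor 3000/65 = 46.154
Step 3: 65 μL brought to 2450 μL → factor 2450/65 = 37.692
Product of known-step factors = 1739.6
Overall factor = 1.20 g/L / (0.0690 μg/mL) = 17391
Step-1 factor = 17391 / 1739.6 = 9.997
v = 600 μL / 9.997 = 60.0 μL

60.0 μL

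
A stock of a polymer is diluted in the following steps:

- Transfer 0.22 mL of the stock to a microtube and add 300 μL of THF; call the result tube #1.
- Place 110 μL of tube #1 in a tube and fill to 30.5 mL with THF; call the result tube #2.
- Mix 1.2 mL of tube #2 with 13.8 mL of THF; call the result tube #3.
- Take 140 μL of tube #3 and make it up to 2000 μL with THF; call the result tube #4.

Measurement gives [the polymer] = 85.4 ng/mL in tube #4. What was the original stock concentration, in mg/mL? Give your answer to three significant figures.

Step 1: 0.22 mL + 300 μL = 0.52 mL total → factor 0.52/0.22 = 2.3636
Step 2: 110 μL brought to 30.5 mL → factor 30500/110 = 277.27
Step 3: 1.2 mL + 13.8 mL = 15 mL total → factor 15/1.2 = 12.5
Step 4: 140 μL brought to 2000 μL → factor 2000/140 = 14.286
Overall dilution factor = 2.3636 × 277.27 × 12.5 × 14.286 = 1.1703 × 10^5
Stock = 85.4 ng/mL × 1.1703 × 10^5 = 9.994 × 10^6 ng/mL = 9.99 mg/mL

9.99 mg/mL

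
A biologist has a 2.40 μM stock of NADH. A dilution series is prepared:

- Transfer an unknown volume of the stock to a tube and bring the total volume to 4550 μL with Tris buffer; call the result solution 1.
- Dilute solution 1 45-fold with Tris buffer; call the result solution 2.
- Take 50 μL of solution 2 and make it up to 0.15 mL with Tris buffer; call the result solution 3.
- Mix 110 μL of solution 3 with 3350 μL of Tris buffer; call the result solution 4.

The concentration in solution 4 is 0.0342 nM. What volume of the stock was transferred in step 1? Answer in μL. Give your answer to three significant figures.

Step 1: v brought to 4550 μL → factor = 4550 μL/v
Step 2: 45-fold → factor 45
Step 3: 50 μL brought to 0.15 mL → factor 150/50 = 3
Step 4: 110 μL + 3350 μL = 3460 μL total → factor 3460/110 = 31.455
Product of known-step factors = 4246.4
Overall factor = 2.40 μM / (0.0342 nM) = 70175
Step-1 factor = 70175 / 4246.4 = 16.526
v = 4550 μL / 16.526 = 275 μL

275 μL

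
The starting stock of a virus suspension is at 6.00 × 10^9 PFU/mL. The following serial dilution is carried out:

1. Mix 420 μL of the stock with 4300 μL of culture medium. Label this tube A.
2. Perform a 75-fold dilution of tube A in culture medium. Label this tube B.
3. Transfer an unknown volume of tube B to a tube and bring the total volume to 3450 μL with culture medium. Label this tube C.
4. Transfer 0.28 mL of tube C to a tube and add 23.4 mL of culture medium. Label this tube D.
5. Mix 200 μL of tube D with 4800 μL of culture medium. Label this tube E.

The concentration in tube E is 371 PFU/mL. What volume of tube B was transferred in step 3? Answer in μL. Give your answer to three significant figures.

380 μL

Step 1: 420 μL + 4300 μL = 4720 μL total → factor 4720/420 = 11.238
Step 2: 75-fold → factor 75
Step 3: v brought to 3450 μL → factor = 3450 μL/v
Step 4: 0.28 mL + 23.4 mL = 23.68 mL total → factor 23.68/0.28 = 84.571
Step 5: 200 μL + 4800 μL = 5000 μL total → factor 5000/200 = 25
Product of known-step factors = 1.782 × 10^6
Overall factor = 6.00 × 10^9 PFU/mL / (371 PFU/mL) = 1.6173 × 10^7
Step-3 factor = 1.6173 × 10^7 / 1.782 × 10^6 = 9.0753
v = 3450 μL / 9.0753 = 380 μL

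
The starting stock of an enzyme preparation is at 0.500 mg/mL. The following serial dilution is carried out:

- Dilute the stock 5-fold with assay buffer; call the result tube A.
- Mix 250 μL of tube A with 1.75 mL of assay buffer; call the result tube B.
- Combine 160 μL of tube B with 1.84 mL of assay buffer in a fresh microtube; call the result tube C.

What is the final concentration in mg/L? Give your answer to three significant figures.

Step 1: 5-fold → factor 5
Step 2: 250 μL + 1.75 mL = 2000 μL total → factor 2000/250 = 8
Step 3: 160 μL + 1.84 mL = 2000 μL total → factor 2000/160 = 12.5
Overall dilution factor = 5 × 8 × 12.5 = 500
Final = 0.500 mg/mL / 500 = 0.001000 mg/mL = 1.00 mg/L

1.00 mg/L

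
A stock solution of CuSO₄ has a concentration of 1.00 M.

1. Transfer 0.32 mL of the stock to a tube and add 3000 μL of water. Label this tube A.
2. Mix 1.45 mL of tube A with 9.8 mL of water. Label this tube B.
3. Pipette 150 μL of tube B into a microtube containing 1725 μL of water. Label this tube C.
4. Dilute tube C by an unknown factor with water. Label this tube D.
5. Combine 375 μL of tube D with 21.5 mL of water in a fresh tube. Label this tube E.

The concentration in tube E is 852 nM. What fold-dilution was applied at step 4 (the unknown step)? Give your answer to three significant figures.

Step 1: 0.32 mL + 3000 μL = 3.32 mL total → factor 3.32/0.32 = 10.375
Step 2: 1.45 mL + 9.8 mL = 11.25 mL total → factor 11.25/1.45 = 7.7586
Step 3: 150 μL + 1725 μL = 1875 μL total → factor 1875/150 = 12.5
Step 4: unknown factor x
Step 5: 375 μL + 21.5 mL = 21875 μL total → factor 21875/375 = 58.333
Product of known-step factors = 58695
Overall factor = 1.00 M / (852 nM) = 1.1737 × 10^6
x = 1.1737 × 10^6 / 58695 = 20.0

20.0-fold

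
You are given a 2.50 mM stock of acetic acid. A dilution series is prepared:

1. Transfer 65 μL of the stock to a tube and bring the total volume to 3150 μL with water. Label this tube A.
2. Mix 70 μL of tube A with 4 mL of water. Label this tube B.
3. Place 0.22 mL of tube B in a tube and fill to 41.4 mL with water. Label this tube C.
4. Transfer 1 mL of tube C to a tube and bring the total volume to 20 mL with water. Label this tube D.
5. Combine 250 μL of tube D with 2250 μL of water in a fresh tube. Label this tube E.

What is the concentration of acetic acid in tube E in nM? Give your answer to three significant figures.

Step 1: 65 μL brought to 3150 μL → factor 3150/65 = 48.462
Step 2: 70 μL + 4 mL = 4070 μL total → factor 4070/70 = 58.143
Step 3: 0.22 mL brought to 41.4 mL → factor 41.4/0.22 = 188.18
Step 4: 1 mL brought to 20 mL → factor 20/1 = 20
Step 5: 250 μL + 2250 μL = 2500 μL total → factor 2500/250 = 10
Overall dilution factor = 48.462 × 58.143 × 188.18 × 20 × 10 = 1.0605 × 10^8
Final = 2.50 mM / 1.0605 × 10^8 = 2.357 × 10^-8 mM = 0.0236 nM

0.0236 nM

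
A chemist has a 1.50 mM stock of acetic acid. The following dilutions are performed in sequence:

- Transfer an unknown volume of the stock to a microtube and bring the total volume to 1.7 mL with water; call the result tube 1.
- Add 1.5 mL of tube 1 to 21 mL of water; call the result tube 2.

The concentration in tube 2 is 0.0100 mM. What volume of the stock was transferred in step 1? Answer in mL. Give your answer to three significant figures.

0.170 mL

Step 1: v brought to 1.7 mL → factor = 1.7 mL/v
Step 2: 1.5 mL + 21 mL = 22.5 mL total → factor 22.5/1.5 = 15
Product of known-step factors = 15
Overall factor = 1.50 mM / (0.0100 mM) = 150
Step-1 factor = 150 / 15 = 10
v = 1.7 mL / 10 = 0.170 mL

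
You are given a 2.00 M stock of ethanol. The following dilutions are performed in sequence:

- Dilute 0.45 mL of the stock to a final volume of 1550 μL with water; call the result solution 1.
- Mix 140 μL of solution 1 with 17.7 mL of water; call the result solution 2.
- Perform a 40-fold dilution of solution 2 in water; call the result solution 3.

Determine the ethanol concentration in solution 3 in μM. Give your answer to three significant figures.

Step 1: 0.45 mL brought to 1550 μL → factor 1.55/0.45 = 3.4444
Step 2: 140 μL + 17.7 mL = 17840 μL total → factor 17840/140 = 127.43
Step 3: 40-fold → factor 40
Overall dilution factor = 3.4444 × 127.43 × 40 = 17557
Final = 2.00 M / 17557 = 0.0001139 M = 114 μM

114 μM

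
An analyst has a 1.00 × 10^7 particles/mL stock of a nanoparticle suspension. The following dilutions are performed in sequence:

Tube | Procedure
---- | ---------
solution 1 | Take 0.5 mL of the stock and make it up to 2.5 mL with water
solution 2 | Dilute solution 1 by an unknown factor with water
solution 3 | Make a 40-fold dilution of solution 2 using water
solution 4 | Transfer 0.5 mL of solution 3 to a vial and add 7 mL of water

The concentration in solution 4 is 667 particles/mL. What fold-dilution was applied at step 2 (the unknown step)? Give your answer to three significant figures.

5.00-fold

Step 1: 0.5 mL brought to 2.5 mL → factor 2.5/0.5 = 5
Step 2: unknown factor x
Step 3: 40-fold → factor 40
Step 4: 0.5 mL + 7 mL = 7.5 mL total → factor 7.5/0.5 = 15
Product of known-step factors = 3000
Overall factor = 1.00 × 10^7 particles/mL / (667 particles/mL) = 14993
x = 14993 / 3000 = 5.00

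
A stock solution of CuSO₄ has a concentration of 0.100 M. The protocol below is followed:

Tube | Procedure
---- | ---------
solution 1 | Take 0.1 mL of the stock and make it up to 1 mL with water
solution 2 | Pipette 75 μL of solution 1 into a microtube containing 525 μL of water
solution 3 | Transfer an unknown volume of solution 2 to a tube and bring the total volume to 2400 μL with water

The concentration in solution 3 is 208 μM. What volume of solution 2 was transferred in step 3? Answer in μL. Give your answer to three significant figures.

399 μL

Step 1: 0.1 mL brought to 1 mL → factor 1/0.1 = 10
Step 2: 75 μL + 525 μL = 600 μL total → factor 600/75 = 8
Step 3: v brought to 2400 μL → factor = 2400 μL/v
Product of known-step factors = 80
Overall factor = 0.100 M / (208 μM) = 480.77
Step-3 factor = 480.77 / 80 = 6.0096
v = 2400 μL / 6.0096 = 399 μL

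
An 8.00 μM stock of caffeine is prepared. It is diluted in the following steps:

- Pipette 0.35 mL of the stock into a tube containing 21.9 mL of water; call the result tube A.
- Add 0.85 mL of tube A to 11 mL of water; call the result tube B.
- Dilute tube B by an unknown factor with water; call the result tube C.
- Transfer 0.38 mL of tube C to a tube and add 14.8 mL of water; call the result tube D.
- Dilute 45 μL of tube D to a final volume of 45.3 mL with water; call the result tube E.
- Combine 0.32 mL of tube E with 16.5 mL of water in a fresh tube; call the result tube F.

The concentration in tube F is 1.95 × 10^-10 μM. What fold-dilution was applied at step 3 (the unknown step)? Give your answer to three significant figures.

Step 1: 0.35 mL + 21.9 mL = 22.25 mL total → factor 22.25/0.35 = 63.571
Step 2: 0.85 mL + 11 mL = 11.85 mL total → factor 11.85/0.85 = 13.941
Step 3: unknown factor x
Step 4: 0.38 mL + 14.8 mL = 15.18 mL total → factor 15.18/0.38 = 39.947
Step 5: 45 μL brought to 45.3 mL → factor 45300/45 = 1006.7
Step 6: 0.32 mL + 16.5 mL = 16.82 mL total → factor 16.82/0.32 = 52.562
Product of known-step factors = 1.8733 × 10^9
Overall factor = 8.00 μM / (1.95 × 10^-10 μM) = 4.1026 × 10^10
x = 4.1026 × 10^10 / 1.8733 × 10^9 = 21.9

21.9-fold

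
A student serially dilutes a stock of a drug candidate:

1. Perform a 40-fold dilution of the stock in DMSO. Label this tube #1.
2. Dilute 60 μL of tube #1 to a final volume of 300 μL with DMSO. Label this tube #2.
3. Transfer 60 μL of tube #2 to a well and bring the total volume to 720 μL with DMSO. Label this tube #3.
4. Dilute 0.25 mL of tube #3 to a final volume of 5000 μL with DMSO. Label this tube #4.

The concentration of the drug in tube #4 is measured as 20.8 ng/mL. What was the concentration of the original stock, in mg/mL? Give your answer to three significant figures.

Step 1: 40-fold → factor 40
Step 2: 60 μL brought to 300 μL → factor 300/60 = 5
Step 3: 60 μL brought to 720 μL → factor 720/60 = 12
Step 4: 0.25 mL brought to 5000 μL → factor 5/0.25 = 20
Overall dilution factor = 40 × 5 × 12 × 20 = 48000
Stock = 20.8 ng/mL × 48000 = 9.984 × 10^5 ng/mL = 0.998 mg/mL

0.998 mg/mL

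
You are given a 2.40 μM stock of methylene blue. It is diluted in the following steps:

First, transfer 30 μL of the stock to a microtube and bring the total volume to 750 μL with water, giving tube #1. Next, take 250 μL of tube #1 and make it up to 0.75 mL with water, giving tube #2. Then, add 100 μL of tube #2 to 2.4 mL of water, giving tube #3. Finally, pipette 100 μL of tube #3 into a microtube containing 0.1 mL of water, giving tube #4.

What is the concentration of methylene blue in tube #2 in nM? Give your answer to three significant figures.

Step 1: 30 μL brought to 750 μL → factor 750/30 = 25
Step 2: 250 μL brought to 0.75 mL → factor 750/250 = 3
Dilution factor through tube #2 = 25 × 3 = 75
[tube #2] = 2.40 μM / 75 = 0.03200 μM = 32.0 nM

32.0 nM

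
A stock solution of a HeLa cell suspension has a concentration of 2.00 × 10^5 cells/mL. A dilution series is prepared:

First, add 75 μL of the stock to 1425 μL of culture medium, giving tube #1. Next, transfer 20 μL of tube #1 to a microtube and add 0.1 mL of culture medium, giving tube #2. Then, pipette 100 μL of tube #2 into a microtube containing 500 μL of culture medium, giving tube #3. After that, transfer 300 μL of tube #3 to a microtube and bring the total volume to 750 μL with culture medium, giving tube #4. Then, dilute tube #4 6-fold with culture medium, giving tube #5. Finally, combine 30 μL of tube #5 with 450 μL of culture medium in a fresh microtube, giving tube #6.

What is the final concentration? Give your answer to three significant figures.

Step 1: 75 μL + 1425 μL = 1500 μL total → factor 1500/75 = 20
Step 2: 20 μL + 0.1 mL = 120 μL total → factor 120/20 = 6
Step 3: 100 μL + 500 μL = 600 μL total → factor 600/100 = 6
Step 4: 300 μL brought to 750 μL → factor 750/300 = 2.5
Step 5: 6-fold → factor 6
Step 6: 30 μL + 450 μL = 480 μL total → factor 480/30 = 16
Overall dilution factor = 20 × 6 × 6 × 2.5 × 6 × 16 = 1.728 × 10^5
Final = 2.00 × 10^5 cells/mL / 1.728 × 10^5 = 1.16 cells/mL

1.16 cells/mL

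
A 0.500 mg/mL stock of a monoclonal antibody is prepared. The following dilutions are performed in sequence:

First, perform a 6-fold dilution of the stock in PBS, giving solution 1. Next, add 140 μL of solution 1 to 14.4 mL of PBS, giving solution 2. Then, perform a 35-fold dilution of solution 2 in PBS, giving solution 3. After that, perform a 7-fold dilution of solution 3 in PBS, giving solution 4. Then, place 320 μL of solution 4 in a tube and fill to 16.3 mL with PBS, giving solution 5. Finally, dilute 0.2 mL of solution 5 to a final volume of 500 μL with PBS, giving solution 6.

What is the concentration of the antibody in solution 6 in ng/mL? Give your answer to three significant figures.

0.0257 ng/mL

Step 1: 6-fold → factor 6
Step 2: 140 μL + 14.4 mL = 14540 μL total → factor 14540/140 = 103.86
Step 3: 35-fold → factor 35
Step 4: 7-fold → factor 7
Step 5: 320 μL brought to 16.3 mL → factor 16300/320 = 50.938
Step 6: 0.2 mL brought to 500 μL → factor 0.5/0.2 = 2.5
Overall dilution factor = 6 × 103.86 × 35 × 7 × 50.938 × 2.5 = 1.9442 × 10^7
Final = 0.500 mg/mL / 1.9442 × 10^7 = 2.572 × 10^-8 mg/mL = 0.0257 ng/mL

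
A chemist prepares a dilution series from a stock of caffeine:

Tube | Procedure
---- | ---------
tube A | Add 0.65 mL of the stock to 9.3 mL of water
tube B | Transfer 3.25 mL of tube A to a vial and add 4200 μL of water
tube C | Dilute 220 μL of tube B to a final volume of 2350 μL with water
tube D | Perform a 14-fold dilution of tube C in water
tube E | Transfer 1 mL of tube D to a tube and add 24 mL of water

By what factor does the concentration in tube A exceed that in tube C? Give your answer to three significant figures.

Step 1: 0.65 mL + 9.3 mL = 9.95 mL total → factor 9.95/0.65 = 15.308
Step 2: 3.25 mL + 4200 μL = 7.45 mL total → factor 7.45/3.25 = 2.2923
Step 3: 220 μL brought to 2350 μL → factor 2350/220 = 10.682
Dilution factor to tube A = 15.308; to tube C = 374.82
[tube A]/[tube C] = (factor to tube C)/(factor to tube A) = 374.82/15.308 = 24.5

24.5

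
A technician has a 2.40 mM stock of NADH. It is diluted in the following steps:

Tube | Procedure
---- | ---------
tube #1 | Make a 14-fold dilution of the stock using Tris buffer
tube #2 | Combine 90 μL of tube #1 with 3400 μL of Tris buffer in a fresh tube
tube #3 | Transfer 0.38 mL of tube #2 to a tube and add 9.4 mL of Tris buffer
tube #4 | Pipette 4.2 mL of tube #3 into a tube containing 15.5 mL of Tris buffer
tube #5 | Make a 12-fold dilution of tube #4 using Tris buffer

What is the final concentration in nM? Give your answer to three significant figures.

Step 1: 14-fold → factor 14
Step 2: 90 μL + 3400 μL = 3490 μL total → factor 3490/90 = 38.778
Step 3: 0.38 mL + 9.4 mL = 9.78 mL total → factor 9.78/0.38 = 25.737
Step 4: 4.2 mL + 15.5 mL = 19.7 mL total → factor 19.7/4.2 = 4.6905
Step 5: 12-fold → factor 12
Overall dilution factor = 14 × 38.778 × 25.737 × 4.6905 × 12 = 7.8644 × 10^5
Final = 2.40 mM / 7.8644 × 10^5 = 3.052 × 10^-6 mM = 3.05 nM

3.05 nM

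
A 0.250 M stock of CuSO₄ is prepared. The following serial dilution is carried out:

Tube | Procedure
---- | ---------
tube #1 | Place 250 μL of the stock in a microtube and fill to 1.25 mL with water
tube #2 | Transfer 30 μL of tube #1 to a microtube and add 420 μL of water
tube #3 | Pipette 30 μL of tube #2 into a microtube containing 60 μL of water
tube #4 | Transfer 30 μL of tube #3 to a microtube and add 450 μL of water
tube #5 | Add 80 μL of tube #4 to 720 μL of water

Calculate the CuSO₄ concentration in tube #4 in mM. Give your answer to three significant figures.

0.0694 mM

Step 1: 250 μL brought to 1.25 mL → factor 1250/250 = 5
Step 2: 30 μL + 420 μL = 450 μL total → factor 450/30 = 15
Step 3: 30 μL + 60 μL = 90 μL total → factor 90/30 = 3
Step 4: 30 μL + 450 μL = 480 μL total → factor 480/30 = 16
Dilution factor through tube #4 = 5 × 15 × 3 × 16 = 3600
[tube #4] = 0.250 M / 3600 = 6.944 × 10^-5 M = 0.0694 mM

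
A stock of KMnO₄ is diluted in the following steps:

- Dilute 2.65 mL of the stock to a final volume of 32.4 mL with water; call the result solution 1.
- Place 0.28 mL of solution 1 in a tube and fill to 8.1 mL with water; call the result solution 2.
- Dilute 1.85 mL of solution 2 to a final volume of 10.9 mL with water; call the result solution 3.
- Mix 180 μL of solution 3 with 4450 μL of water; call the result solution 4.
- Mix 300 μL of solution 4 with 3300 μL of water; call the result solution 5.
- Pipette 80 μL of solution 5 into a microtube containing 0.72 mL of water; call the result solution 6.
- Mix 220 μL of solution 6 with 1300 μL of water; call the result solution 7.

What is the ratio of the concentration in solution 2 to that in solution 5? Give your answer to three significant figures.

Step 1: 2.65 mL brought to 32.4 mL → factor 32.4/2.65 = 12.226
Step 2: 0.28 mL brought to 8.1 mL → factor 8.1/0.28 = 28.929
Step 3: 1.85 mL brought to 10.9 mL → factor 10.9/1.85 = 5.8919
Step 4: 180 μL + 4450 μL = 4630 μL total → factor 4630/180 = 25.722
Step 5: 300 μL + 3300 μL = 3600 μL total → factor 3600/300 = 12
Dilution factor to solution 2 = 353.69; to solution 5 = 6.4324 × 10^5
[solution 2]/[solution 5] = (factor to solution 5)/(factor to solution 2) = 6.4324 × 10^5/353.69 = 1.82 × 10^3

1.82 × 10^3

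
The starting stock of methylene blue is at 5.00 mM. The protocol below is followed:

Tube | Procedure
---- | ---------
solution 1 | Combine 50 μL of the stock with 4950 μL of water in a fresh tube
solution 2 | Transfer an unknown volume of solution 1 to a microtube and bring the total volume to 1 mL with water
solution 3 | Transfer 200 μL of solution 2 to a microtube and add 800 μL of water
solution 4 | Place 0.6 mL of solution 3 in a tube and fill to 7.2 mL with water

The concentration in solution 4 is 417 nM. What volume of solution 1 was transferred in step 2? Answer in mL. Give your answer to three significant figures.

Step 1: 50 μL + 4950 μL = 5000 μL total → factor 5000/50 = 100
Step 2: v brought to 1 mL → factor = 1 mL/v
Step 3: 200 μL + 800 μL = 1000 μL total → factor 1000/200 = 5
Step 4: 0.6 mL brought to 7.2 mL → factor 7.2/0.6 = 12
Product of known-step factors = 6000
Overall factor = 5.00 mM / (417 nM) = 11990
Step-2 factor = 11990 / 6000 = 1.9984
v = 1 mL / 1.9984 = 0.500 mL

0.500 mL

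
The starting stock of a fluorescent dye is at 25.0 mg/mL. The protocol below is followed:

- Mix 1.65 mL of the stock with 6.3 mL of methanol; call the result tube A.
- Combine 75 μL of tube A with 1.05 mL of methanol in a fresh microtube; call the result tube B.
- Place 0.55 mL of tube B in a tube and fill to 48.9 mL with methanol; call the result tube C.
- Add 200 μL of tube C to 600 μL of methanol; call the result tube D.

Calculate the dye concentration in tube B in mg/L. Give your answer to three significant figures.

346 mg/L

Step 1: 1.65 mL + 6.3 mL = 7.95 mL total → factor 7.95/1.65 = 4.8182
Step 2: 75 μL + 1.05 mL = 1125 μL total → factor 1125/75 = 15
Dilution factor through tube B = 4.8182 × 15 = 72.273
[tube B] = 25.0 mg/mL / 72.273 = 0.3459 mg/mL = 346 mg/L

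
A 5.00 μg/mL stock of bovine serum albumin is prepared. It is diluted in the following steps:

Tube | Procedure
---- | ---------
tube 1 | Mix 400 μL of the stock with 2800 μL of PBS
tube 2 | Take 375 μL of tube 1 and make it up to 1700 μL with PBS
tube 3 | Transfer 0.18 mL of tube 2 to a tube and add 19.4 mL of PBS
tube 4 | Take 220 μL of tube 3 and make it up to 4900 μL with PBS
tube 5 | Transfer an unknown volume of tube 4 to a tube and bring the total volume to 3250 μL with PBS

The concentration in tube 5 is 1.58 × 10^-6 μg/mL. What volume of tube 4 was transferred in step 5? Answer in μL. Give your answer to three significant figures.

90.2 μL

Step 1: 400 μL + 2800 μL = 3200 μL total → factor 3200/400 = 8
Step 2: 375 μL brought to 1700 μL → factor 1700/375 = 4.5333
Step 3: 0.18 mL + 19.4 mL = 19.58 mL total → factor 19.58/0.18 = 108.78
Step 4: 220 μL brought to 4900 μL → factor 4900/220 = 22.273
Step 5: v brought to 3250 μL → factor = 3250 μL/v
Product of known-step factors = 87866
Overall factor = 5.00 μg/mL / (1.58 × 10^-6 μg/mL) = 3.1646 × 10^6
Step-5 factor = 3.1646 × 10^6 / 87866 = 36.016
v = 3250 μL / 36.016 = 90.2 μL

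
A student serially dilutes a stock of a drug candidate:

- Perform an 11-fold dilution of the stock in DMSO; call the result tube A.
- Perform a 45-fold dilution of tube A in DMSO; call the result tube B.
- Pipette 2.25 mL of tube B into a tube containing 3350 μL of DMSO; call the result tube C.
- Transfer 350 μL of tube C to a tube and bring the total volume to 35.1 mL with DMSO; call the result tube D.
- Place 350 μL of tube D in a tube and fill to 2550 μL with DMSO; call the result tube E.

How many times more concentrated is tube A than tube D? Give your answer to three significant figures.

1.12 × 10^4

Step 1: 11-fold → factor 11
Step 2: 45-fold → factor 45
Step 3: 2.25 mL + 3350 μL = 5.6 mL total → factor 5.6/2.25 = 2.4889
Step 4: 350 μL brought to 35.1 mL → factor 35100/350 = 100.29
Dilution factor to tube A = 11; to tube D = 1.2355 × 10^5
[tube A]/[tube D] = (factor to tube D)/(factor to tube A) = 1.2355 × 10^5/11 = 1.12 × 10^4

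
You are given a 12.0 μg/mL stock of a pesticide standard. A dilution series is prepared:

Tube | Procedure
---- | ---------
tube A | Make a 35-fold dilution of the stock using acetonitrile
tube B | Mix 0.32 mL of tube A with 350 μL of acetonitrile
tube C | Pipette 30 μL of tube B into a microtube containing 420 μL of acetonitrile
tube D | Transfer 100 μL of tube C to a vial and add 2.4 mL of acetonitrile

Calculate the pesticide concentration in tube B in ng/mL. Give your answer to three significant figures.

164 ng/mL

Step 1: 35-fold → factor 35
Step 2: 0.32 mL + 350 μL = 0.67 mL total → factor 0.67/0.32 = 2.0938
Dilution factor through tube B = 35 × 2.0938 = 73.281
[tube B] = 12.0 μg/mL / 73.281 = 0.1638 μg/mL = 164 ng/mL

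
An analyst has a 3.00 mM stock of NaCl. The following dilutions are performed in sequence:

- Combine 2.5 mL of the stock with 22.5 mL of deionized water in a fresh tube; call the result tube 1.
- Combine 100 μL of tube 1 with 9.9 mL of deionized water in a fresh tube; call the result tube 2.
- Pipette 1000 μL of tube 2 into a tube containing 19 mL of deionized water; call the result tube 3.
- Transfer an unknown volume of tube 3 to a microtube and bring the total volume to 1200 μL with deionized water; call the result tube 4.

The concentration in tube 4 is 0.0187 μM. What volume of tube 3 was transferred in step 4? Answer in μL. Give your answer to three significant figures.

Step 1: 2.5 mL + 22.5 mL = 25 mL total → factor 25/2.5 = 10
Step 2: 100 μL + 9.9 mL = 10000 μL total → factor 10000/100 = 100
Step 3: 1000 μL + 19 mL = 20000 μL total → factor 20000/1000 = 20
Step 4: v brought to 1200 μL → factor = 1200 μL/v
Product of known-step factors = 20000
Overall factor = 3.00 mM / (0.0187 μM) = 1.6043 × 10^5
Step-4 factor = 1.6043 × 10^5 / 20000 = 8.0214
v = 1200 μL / 8.0214 = 150 μL

150 μL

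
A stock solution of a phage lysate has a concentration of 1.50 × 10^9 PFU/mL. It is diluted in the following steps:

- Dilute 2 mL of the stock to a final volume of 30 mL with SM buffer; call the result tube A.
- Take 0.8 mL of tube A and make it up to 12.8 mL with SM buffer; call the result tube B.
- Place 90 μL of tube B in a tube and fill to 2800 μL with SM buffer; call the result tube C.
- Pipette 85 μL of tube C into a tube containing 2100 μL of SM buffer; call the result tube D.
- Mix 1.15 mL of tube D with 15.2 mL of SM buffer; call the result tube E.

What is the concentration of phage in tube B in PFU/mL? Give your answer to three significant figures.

6.25 × 10^6 PFU/mL

Step 1: 2 mL brought to 30 mL → factor 30/2 = 15
Step 2: 0.8 mL brought to 12.8 mL → factor 12.8/0.8 = 16
Dilution factor through tube B = 15 × 16 = 240
[tube B] = 1.50 × 10^9 PFU/mL / 240 = 6.25 × 10^6 PFU/mL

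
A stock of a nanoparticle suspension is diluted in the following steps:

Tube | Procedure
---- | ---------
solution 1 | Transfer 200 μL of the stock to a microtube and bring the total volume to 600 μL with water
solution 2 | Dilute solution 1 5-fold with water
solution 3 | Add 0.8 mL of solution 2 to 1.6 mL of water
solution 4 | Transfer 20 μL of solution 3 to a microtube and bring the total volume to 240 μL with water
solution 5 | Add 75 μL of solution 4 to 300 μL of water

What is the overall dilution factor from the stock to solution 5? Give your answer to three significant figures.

Step 1: 200 μL brought to 600 μL → factor 600/200 = 3
Step 2: 5-fold → factor 5
Step 3: 0.8 mL + 1.6 mL = 2.4 mL total → factor 2.4/0.8 = 3
Step 4: 20 μL brought to 240 μL → factor 240/20 = 12
Step 5: 75 μL + 300 μL = 375 μL total → factor 375/75 = 5
Overall dilution factor = 3 × 5 × 3 × 12 × 5 = 2700

2.70 × 10^3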